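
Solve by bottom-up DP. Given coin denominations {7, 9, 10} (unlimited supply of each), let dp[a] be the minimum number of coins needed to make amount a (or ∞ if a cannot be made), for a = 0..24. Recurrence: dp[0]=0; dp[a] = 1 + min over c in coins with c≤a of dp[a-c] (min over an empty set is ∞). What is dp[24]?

 a  0  1  2  3  4  5  6  7  8  9 10 11 12 13 14 15 16 17 18 19 20 21 22 23 24
dp  0  -  -  -  -  -  -  1  -  1  1  -  -  -  2  -  2  2  2  2  2  3  -  3  3
(- denotes ∞ / unreachable)

3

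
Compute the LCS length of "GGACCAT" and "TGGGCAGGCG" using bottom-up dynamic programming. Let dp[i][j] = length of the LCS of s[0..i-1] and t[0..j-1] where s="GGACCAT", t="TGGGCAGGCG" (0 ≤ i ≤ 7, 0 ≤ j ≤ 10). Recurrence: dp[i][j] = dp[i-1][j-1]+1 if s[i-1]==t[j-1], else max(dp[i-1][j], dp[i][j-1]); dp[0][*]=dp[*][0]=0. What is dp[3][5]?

2

   ''  T  G  G  G  C  A  G  G  C  G
''  0  0  0  0  0  0  0  0  0  0  0
 G  0  0  1  1  1  1  1  1  1  1  1
 G  0  0  1  2  2  2  2  2  2  2  2
 A  0  0  1  2  2  2  3  3  3  3  3
 C  0  0  1  2  2  3  3  3  3  4  4
 C  0  0  1  2  2  3  3  3  3  4  4
 A  0  0  1  2  2  3  4  4  4  4  4
 T  0  1  1  2  2  3  4  4  4  4  4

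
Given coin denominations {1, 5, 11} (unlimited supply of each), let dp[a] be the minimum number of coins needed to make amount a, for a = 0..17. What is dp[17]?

 a  0  1  2  3  4  5  6  7  8  9 10 11 12 13 14 15 16 17
dp  0  1  2  3  4  1  2  3  4  5  2  1  2  3  4  3  2  3

3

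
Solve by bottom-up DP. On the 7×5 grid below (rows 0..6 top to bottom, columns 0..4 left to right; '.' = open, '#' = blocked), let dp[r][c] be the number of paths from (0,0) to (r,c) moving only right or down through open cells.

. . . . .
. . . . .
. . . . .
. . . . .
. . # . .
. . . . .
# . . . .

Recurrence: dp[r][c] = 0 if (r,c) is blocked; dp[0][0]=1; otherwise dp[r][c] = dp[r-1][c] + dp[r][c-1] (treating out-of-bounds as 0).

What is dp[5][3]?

r\c   0   1   2   3   4
  0   1   1   1   1   1
  1   1   2   3   4   5
  2   1   3   6  10  15
  3   1   4  10  20  35
  4   1   5   0  20  55
  5   1   6   6  26  81
  6   0   6  12  38 119

26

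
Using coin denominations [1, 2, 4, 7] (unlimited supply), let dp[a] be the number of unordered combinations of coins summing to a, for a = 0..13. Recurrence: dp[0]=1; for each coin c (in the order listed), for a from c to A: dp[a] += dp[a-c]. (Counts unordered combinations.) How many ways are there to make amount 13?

22

after  coin     0     1     2     3     4     5     6     7     8     9    10    11    12    13
          1     1     1     1     1     1     1     1     1     1     1     1     1     1     1
          2     1     1     2     2     3     3     4     4     5     5     6     6     7     7
          4     1     1     2     2     4     4     6     6     9     9    12    12    16    16
          7     1     1     2     2     4     4     6     7    10    11    14    16    20    22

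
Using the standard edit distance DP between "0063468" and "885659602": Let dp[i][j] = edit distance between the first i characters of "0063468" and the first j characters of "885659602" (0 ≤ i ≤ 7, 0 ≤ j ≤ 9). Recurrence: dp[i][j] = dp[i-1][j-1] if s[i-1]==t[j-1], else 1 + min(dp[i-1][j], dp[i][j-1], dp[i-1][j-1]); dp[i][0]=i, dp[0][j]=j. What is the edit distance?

   ''  8  8  5  6  5  9  6  0  2
''  0  1  2  3  4  5  6  7  8  9
 0  1  1  2  3  4  5  6  7  7  8
 0  2  2  2  3  4  5  6  7  7  8
 6  3  3  3  3  3  4  5  6  7  8
 3  4  4  4  4  4  4  5  6  7  8
 4  5  5  5  5  5  5  5  6  7  8
 6  6  6  6  6  5  6  6  5  6  7
 8  7  6  6  7  6  6  7  6  6  7

7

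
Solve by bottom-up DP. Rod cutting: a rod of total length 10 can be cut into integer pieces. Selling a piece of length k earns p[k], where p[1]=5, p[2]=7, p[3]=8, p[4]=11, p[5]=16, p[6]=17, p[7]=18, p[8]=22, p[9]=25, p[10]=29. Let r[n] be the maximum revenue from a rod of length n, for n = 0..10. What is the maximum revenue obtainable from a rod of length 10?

50

   n    0    1    2    3    4    5    6    7    8    9   10
r[n]    0    5   10   15   20   25   30   35   40   45   50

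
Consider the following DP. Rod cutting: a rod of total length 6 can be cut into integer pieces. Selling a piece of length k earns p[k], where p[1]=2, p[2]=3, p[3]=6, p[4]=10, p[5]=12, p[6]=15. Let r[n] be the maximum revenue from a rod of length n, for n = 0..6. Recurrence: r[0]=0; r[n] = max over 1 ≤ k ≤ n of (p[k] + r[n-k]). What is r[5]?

   n    0    1    2    3    4    5    6
r[n]    0    2    4    6   10   12   15

12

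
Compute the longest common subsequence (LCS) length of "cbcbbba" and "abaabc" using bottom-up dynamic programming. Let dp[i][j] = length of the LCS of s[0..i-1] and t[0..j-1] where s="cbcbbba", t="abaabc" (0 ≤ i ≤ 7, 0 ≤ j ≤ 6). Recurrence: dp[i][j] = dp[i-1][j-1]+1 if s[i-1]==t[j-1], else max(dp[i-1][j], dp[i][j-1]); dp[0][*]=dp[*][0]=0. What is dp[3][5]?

1

   ''  a  b  a  a  b  c
''  0  0  0  0  0  0  0
 c  0  0  0  0  0  0  1
 b  0  0  1  1  1  1  1
 c  0  0  1  1  1  1  2
 b  0  0  1  1  1  2  2
 b  0  0  1  1  1  2  2
 b  0  0  1  1  1  2  2
 a  0  1  1  2  2  2  2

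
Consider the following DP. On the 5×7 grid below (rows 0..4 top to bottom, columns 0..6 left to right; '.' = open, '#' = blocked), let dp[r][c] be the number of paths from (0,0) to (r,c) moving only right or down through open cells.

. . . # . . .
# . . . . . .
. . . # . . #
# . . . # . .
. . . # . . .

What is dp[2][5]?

4

r\c   0   1   2   3   4   5   6
  0   1   1   1   0   0   0   0
  1   0   1   2   2   2   2   2
  2   0   1   3   0   2   4   0
  3   0   1   4   4   0   4   4
  4   0   1   5   0   0   4   8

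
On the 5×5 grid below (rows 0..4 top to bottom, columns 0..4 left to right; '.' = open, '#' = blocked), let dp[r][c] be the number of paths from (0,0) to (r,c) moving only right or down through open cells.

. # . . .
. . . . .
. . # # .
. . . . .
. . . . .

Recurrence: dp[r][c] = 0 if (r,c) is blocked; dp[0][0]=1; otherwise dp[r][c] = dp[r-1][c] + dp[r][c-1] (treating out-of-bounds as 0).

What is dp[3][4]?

r\c   0   1   2   3   4
  0   1   0   0   0   0
  1   1   1   1   1   1
  2   1   2   0   0   1
  3   1   3   3   3   4
  4   1   4   7  10  14

4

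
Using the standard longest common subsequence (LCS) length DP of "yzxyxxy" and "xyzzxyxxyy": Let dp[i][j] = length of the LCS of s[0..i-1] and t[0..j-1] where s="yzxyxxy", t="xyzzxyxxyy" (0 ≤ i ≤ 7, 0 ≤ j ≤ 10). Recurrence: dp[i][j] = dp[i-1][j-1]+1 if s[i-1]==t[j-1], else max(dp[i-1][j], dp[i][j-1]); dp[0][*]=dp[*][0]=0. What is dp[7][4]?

   ''  x  y  z  z  x  y  x  x  y  y
''  0  0  0  0  0  0  0  0  0  0  0
 y  0  0  1  1  1  1  1  1  1  1  1
 z  0  0  1  2  2  2  2  2  2  2  2
 x  0  1  1  2  2  3  3  3  3  3  3
 y  0  1  2  2  2  3  4  4  4  4  4
 x  0  1  2  2  2  3  4  5  5  5  5
 x  0  1  2  2  2  3  4  5  6  6  6
 y  0  1  2  2  2  3  4  5  6  7  7

2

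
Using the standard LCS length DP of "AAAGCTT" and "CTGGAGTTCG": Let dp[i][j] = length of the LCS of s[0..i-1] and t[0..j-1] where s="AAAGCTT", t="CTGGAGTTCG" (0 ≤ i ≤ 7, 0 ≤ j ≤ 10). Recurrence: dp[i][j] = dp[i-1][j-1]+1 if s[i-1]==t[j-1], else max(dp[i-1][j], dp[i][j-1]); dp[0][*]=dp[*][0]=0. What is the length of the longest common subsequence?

4

   ''  C  T  G  G  A  G  T  T  C  G
''  0  0  0  0  0  0  0  0  0  0  0
 A  0  0  0  0  0  1  1  1  1  1  1
 A  0  0  0  0  0  1  1  1  1  1  1
 A  0  0  0  0  0  1  1  1  1  1  1
 G  0  0  0  1  1  1  2  2  2  2  2
 C  0  1  1  1  1  1  2  2  2  3  3
 T  0  1  2  2  2  2  2  3  3  3  3
 T  0  1  2  2  2  2  2  3  4  4  4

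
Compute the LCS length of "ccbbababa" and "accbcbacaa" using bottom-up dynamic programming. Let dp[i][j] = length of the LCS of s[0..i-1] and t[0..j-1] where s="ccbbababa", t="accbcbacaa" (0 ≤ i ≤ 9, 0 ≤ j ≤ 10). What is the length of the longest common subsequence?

7

   ''  a  c  c  b  c  b  a  c  a  a
''  0  0  0  0  0  0  0  0  0  0  0
 c  0  0  1  1  1  1  1  1  1  1  1
 c  0  0  1  2  2  2  2  2  2  2  2
 b  0  0  1  2  3  3  3  3  3  3  3
 b  0  0  1  2  3  3  4  4  4  4  4
 a  0  1  1  2  3  3  4  5  5  5  5
 b  0  1  1  2  3  3  4  5  5  5  5
 a  0  1  1  2  3  3  4  5  5  6  6
 b  0  1  1  2  3  3  4  5  5  6  6
 a  0  1  1  2  3  3  4  5  5  6  7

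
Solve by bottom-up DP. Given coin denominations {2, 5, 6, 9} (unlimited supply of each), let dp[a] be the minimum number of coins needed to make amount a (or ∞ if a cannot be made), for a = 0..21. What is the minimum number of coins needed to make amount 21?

 a  0  1  2  3  4  5  6  7  8  9 10 11 12 13 14 15 16 17 18 19 20 21
dp  0  -  1  -  2  1  1  2  2  1  2  2  2  3  2  2  3  3  2  3  3  3
(- denotes ∞ / unreachable)

3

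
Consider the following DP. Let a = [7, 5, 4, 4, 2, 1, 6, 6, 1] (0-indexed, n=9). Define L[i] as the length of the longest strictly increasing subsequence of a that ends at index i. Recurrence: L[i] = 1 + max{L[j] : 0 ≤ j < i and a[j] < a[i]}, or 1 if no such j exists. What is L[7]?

2

   i    0    1    2    3    4    5    6    7    8
a[i]    7    5    4    4    2    1    6    6    1
L[i]    1    1    1    1    1    1    2    2    1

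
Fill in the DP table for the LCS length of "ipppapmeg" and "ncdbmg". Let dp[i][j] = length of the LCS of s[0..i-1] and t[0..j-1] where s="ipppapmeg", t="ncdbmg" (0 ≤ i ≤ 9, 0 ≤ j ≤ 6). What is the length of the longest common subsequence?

   ''  n  c  d  b  m  g
''  0  0  0  0  0  0  0
 i  0  0  0  0  0  0  0
 p  0  0  0  0  0  0  0
 p  0  0  0  0  0  0  0
 p  0  0  0  0  0  0  0
 a  0  0  0  0  0  0  0
 p  0  0  0  0  0  0  0
 m  0  0  0  0  0  1  1
 e  0  0  0  0  0  1  1
 g  0  0  0  0  0  1  2

2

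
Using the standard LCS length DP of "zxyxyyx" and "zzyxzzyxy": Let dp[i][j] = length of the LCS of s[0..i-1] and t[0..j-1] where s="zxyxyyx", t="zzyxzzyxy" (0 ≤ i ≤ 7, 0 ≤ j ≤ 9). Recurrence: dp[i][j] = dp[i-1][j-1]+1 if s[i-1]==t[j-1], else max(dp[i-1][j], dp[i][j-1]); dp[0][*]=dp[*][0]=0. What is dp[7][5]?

3

   ''  z  z  y  x  z  z  y  x  y
''  0  0  0  0  0  0  0  0  0  0
 z  0  1  1  1  1  1  1  1  1  1
 x  0  1  1  1  2  2  2  2  2  2
 y  0  1  1  2  2  2  2  3  3  3
 x  0  1  1  2  3  3  3  3  4  4
 y  0  1  1  2  3  3  3  4  4  5
 y  0  1  1  2  3  3  3  4  4  5
 x  0  1  1  2  3  3  3  4  5  5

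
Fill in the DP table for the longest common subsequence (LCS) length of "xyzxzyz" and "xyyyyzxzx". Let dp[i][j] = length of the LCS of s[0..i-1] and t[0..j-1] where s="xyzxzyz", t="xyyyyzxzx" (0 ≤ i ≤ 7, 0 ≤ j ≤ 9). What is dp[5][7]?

   ''  x  y  y  y  y  z  x  z  x
''  0  0  0  0  0  0  0  0  0  0
 x  0  1  1  1  1  1  1  1  1  1
 y  0  1  2  2  2  2  2  2  2  2
 z  0  1  2  2  2  2  3  3  3  3
 x  0  1  2  2  2  2  3  4  4  4
 z  0  1  2  2  2  2  3  4  5  5
 y  0  1  2  3  3  3  3  4  5  5
 z  0  1  2  3  3  3  4  4  5  5

4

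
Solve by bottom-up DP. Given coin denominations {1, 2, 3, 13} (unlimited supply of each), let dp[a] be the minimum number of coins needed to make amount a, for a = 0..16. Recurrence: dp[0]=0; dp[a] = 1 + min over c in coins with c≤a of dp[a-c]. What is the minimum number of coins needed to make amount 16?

2

 a  0  1  2  3  4  5  6  7  8  9 10 11 12 13 14 15 16
dp  0  1  1  1  2  2  2  3  3  3  4  4  4  1  2  2  2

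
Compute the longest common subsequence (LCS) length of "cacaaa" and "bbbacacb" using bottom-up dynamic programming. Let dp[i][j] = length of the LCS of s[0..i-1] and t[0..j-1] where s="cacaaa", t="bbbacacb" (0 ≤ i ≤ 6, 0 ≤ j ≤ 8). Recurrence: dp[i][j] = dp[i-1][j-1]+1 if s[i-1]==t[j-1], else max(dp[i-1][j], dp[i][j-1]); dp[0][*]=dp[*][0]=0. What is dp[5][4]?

   ''  b  b  b  a  c  a  c  b
''  0  0  0  0  0  0  0  0  0
 c  0  0  0  0  0  1  1  1  1
 a  0  0  0  0  1  1  2  2  2
 c  0  0  0  0  1  2  2  3  3
 a  0  0  0  0  1  2  3  3  3
 a  0  0  0  0  1  2  3  3  3
 a  0  0  0  0  1  2  3  3  3

1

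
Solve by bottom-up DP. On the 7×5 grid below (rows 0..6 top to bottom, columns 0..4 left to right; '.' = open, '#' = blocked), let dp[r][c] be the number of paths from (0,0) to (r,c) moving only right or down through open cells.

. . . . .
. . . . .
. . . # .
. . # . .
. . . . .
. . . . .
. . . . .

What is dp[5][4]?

r\c   0   1   2   3   4
  0   1   1   1   1   1
  1   1   2   3   4   5
  2   1   3   6   0   5
  3   1   4   0   0   5
  4   1   5   5   5  10
  5   1   6  11  16  26
  6   1   7  18  34  60

26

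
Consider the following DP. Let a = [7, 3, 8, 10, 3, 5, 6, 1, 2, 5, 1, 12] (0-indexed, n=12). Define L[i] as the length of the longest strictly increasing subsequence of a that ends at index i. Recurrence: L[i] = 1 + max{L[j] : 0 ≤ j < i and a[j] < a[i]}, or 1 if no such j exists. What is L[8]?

   i    0    1    2    3    4    5    6    7    8    9   10   11
a[i]    7    3    8   10    3    5    6    1    2    5    1   12
L[i]    1    1    2    3    1    2    3    1    2    3    1    4

2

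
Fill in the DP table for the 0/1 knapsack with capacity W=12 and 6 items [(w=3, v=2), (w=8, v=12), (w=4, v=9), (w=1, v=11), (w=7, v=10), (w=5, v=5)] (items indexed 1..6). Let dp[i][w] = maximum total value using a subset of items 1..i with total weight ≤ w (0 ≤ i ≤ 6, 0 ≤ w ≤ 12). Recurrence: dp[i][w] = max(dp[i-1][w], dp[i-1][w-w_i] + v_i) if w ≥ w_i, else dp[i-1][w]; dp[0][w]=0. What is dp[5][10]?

i\w   0   1   2   3   4   5   6   7   8   9  10  11  12
  0   0   0   0   0   0   0   0   0   0   0   0   0   0
  1   0   0   0   2   2   2   2   2   2   2   2   2   2
  2   0   0   0   2   2   2   2   2  12  12  12  14  14
  3   0   0   0   2   9   9   9  11  12  12  12  14  21
  4   0  11  11  11  13  20  20  20  22  23  23  23  25
  5   0  11  11  11  13  20  20  20  22  23  23  23  30
  6   0  11  11  11  13  20  20  20  22  23  25  25  30

23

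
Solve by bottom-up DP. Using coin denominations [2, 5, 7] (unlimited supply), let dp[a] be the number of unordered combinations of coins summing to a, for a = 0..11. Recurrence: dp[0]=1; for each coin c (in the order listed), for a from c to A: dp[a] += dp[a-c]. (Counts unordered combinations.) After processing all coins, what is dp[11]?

2

after  coin     0     1     2     3     4     5     6     7     8     9    10    11
          2     1     0     1     0     1     0     1     0     1     0     1     0
          5     1     0     1     0     1     1     1     1     1     1     2     1
          7     1     0     1     0     1     1     1     2     1     2     2     2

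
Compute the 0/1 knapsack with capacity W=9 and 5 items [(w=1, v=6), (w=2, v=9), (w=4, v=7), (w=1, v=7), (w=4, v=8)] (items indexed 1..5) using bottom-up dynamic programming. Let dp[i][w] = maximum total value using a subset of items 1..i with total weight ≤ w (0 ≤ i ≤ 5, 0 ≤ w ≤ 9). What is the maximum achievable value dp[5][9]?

i\w   0   1   2   3   4   5   6   7   8   9
  0   0   0   0   0   0   0   0   0   0   0
  1   0   6   6   6   6   6   6   6   6   6
  2   0   6   9  15  15  15  15  15  15  15
  3   0   6   9  15  15  15  16  22  22  22
  4   0   7  13  16  22  22  22  23  29  29
  5   0   7  13  16  22  22  22  24  30  30

30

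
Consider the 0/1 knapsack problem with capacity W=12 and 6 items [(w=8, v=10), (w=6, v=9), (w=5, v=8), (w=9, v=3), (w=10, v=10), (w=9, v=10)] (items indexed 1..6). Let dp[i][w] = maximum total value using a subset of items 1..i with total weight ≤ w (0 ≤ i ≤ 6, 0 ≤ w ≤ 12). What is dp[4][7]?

i\w   0   1   2   3   4   5   6   7   8   9  10  11  12
  0   0   0   0   0   0   0   0   0   0   0   0   0   0
  1   0   0   0   0   0   0   0   0  10  10  10  10  10
  2   0   0   0   0   0   0   9   9  10  10  10  10  10
  3   0   0   0   0   0   8   9   9  10  10  10  17  17
  4   0   0   0   0   0   8   9   9  10  10  10  17  17
  5   0   0   0   0   0   8   9   9  10  10  10  17  17
  6   0   0   0   0   0   8   9   9  10  10  10  17  17

9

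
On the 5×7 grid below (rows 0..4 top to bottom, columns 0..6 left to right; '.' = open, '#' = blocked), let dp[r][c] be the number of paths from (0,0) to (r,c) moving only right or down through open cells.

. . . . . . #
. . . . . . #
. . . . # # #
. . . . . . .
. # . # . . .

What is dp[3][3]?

r\c   0   1   2   3   4   5   6
  0   1   1   1   1   1   1   0
  1   1   2   3   4   5   6   0
  2   1   3   6  10   0   0   0
  3   1   4  10  20  20  20  20
  4   1   0  10   0  20  40  60

20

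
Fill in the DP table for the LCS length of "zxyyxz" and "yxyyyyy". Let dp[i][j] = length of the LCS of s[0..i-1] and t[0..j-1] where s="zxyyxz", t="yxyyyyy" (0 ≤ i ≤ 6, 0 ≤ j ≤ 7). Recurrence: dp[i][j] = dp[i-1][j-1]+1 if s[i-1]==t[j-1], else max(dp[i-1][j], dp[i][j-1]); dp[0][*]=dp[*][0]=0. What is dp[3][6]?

   ''  y  x  y  y  y  y  y
''  0  0  0  0  0  0  0  0
 z  0  0  0  0  0  0  0  0
 x  0  0  1  1  1  1  1  1
 y  0  1  1  2  2  2  2  2
 y  0  1  1  2  3  3  3  3
 x  0  1  2  2  3  3  3  3
 z  0  1  2  2  3  3  3  3

2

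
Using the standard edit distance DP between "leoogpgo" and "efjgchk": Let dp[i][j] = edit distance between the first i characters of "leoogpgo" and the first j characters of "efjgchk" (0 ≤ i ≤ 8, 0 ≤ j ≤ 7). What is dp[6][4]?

   ''  e  f  j  g  c  h  k
''  0  1  2  3  4  5  6  7
 l  1  1  2  3  4  5  6  7
 e  2  1  2  3  4  5  6  7
 o  3  2  2  3  4  5  6  7
 o  4  3  3  3  4  5  6  7
 g  5  4  4  4  3  4  5  6
 p  6  5  5  5  4  4  5  6
 g  7  6  6  6  5  5  5  6
 o  8  7  7  7  6  6  6  6

4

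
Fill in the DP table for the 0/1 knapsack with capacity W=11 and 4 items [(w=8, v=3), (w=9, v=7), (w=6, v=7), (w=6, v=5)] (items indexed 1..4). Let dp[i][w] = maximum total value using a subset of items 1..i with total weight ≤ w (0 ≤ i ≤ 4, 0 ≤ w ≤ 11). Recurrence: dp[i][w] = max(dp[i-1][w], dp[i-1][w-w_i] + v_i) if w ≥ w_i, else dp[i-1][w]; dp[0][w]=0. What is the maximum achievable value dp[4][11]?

7

i\w   0   1   2   3   4   5   6   7   8   9  10  11
  0   0   0   0   0   0   0   0   0   0   0   0   0
  1   0   0   0   0   0   0   0   0   3   3   3   3
  2   0   0   0   0   0   0   0   0   3   7   7   7
  3   0   0   0   0   0   0   7   7   7   7   7   7
  4   0   0   0   0   0   0   7   7   7   7   7   7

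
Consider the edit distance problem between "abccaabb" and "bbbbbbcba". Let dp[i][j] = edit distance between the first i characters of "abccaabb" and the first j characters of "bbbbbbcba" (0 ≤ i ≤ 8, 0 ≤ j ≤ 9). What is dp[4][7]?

   ''  b  b  b  b  b  b  c  b  a
''  0  1  2  3  4  5  6  7  8  9
 a  1  1  2  3  4  5  6  7  8  8
 b  2  1  1  2  3  4  5  6  7  8
 c  3  2  2  2  3  4  5  5  6  7
 c  4  3  3  3  3  4  5  5  6  7
 a  5  4  4  4  4  4  5  6  6  6
 a  6  5  5  5  5  5  5  6  7  6
 b  7  6  5  5  5  5  5  6  6  7
 b  8  7  6  5  5  5  5  6  6  7

5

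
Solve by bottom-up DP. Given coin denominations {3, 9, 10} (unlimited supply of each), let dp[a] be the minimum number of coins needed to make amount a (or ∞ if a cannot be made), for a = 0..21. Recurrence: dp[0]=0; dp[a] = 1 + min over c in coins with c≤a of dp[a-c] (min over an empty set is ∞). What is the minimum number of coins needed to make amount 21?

 a  0  1  2  3  4  5  6  7  8  9 10 11 12 13 14 15 16 17 18 19 20 21
dp  0  -  -  1  -  -  2  -  -  1  1  -  2  2  -  3  3  -  2  2  2  3
(- denotes ∞ / unreachable)

3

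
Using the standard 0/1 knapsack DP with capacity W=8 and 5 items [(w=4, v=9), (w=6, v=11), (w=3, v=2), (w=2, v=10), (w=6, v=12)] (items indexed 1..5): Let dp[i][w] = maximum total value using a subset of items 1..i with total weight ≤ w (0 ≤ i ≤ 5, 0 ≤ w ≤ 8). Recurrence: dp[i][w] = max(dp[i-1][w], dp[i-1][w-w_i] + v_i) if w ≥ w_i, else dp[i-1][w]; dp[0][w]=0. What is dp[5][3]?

10

i\w   0   1   2   3   4   5   6   7   8
  0   0   0   0   0   0   0   0   0   0
  1   0   0   0   0   9   9   9   9   9
  2   0   0   0   0   9   9  11  11  11
  3   0   0   0   2   9   9  11  11  11
  4   0   0  10  10  10  12  19  19  21
  5   0   0  10  10  10  12  19  19  22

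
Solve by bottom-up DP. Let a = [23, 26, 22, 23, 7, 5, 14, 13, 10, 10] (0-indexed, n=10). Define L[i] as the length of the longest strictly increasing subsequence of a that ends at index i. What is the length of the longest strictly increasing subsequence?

   i    0    1    2    3    4    5    6    7    8    9
a[i]   23   26   22   23    7    5   14   13   10   10
L[i]    1    2    1    2    1    1    2    2    2    2

2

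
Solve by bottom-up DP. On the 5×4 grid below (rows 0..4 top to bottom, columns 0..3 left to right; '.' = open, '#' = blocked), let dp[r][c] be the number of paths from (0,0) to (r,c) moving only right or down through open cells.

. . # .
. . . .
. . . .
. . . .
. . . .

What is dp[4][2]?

r\c   0   1   2   3
  0   1   1   0   0
  1   1   2   2   2
  2   1   3   5   7
  3   1   4   9  16
  4   1   5  14  30

14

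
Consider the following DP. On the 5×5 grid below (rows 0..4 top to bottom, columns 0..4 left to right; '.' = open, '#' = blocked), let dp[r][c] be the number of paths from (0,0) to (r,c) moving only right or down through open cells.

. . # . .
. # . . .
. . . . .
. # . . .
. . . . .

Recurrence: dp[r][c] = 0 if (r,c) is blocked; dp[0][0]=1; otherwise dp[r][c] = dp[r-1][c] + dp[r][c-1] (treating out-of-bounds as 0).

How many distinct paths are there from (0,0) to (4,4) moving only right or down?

7

r\c   0   1   2   3   4
  0   1   1   0   0   0
  1   1   0   0   0   0
  2   1   1   1   1   1
  3   1   0   1   2   3
  4   1   1   2   4   7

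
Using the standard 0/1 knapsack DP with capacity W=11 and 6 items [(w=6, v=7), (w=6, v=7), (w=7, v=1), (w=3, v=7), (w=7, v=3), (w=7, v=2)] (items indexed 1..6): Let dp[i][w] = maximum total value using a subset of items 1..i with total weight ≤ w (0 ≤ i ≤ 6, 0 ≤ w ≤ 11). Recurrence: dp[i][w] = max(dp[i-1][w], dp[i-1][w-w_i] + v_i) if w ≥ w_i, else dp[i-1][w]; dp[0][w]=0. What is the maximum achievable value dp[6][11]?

14

i\w   0   1   2   3   4   5   6   7   8   9  10  11
  0   0   0   0   0   0   0   0   0   0   0   0   0
  1   0   0   0   0   0   0   7   7   7   7   7   7
  2   0   0   0   0   0   0   7   7   7   7   7   7
  3   0   0   0   0   0   0   7   7   7   7   7   7
  4   0   0   0   7   7   7   7   7   7  14  14  14
  5   0   0   0   7   7   7   7   7   7  14  14  14
  6   0   0   0   7   7   7   7   7   7  14  14  14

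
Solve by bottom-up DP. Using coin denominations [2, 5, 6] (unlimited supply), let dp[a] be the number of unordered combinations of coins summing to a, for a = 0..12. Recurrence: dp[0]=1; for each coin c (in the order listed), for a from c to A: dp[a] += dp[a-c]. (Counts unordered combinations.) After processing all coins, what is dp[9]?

1

after  coin     0     1     2     3     4     5     6     7     8     9    10    11    12
          2     1     0     1     0     1     0     1     0     1     0     1     0     1
          5     1     0     1     0     1     1     1     1     1     1     2     1     2
          6     1     0     1     0     1     1     2     1     2     1     3     2     4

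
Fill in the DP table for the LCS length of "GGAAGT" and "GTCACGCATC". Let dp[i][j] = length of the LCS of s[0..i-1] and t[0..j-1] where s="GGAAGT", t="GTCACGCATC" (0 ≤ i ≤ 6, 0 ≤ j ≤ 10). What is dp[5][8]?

3

   ''  G  T  C  A  C  G  C  A  T  C
''  0  0  0  0  0  0  0  0  0  0  0
 G  0  1  1  1  1  1  1  1  1  1  1
 G  0  1  1  1  1  1  2  2  2  2  2
 A  0  1  1  1  2  2  2  2  3  3  3
 A  0  1  1  1  2  2  2  2  3  3  3
 G  0  1  1  1  2  2  3  3  3  3  3
 T  0  1  2  2  2  2  3  3  3  4  4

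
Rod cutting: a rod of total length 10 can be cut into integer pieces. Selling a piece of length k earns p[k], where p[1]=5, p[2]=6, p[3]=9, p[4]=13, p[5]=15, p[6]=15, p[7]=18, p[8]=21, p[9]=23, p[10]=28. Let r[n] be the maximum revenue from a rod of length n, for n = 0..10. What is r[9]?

   n    0    1    2    3    4    5    6    7    8    9   10
r[n]    0    5   10   15   20   25   30   35   40   45   50

45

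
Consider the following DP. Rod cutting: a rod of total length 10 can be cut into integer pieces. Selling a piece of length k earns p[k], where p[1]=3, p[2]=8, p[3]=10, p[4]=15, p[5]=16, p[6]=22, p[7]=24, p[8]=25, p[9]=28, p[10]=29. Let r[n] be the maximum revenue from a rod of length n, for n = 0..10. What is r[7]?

   n    0    1    2    3    4    5    6    7    8    9   10
r[n]    0    3    8   11   16   19   24   27   32   35   40

27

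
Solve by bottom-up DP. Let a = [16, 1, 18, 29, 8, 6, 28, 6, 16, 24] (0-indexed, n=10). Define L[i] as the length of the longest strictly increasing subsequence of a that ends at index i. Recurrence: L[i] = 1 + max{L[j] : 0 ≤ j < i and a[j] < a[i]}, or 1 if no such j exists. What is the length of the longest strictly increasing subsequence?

   i    0    1    2    3    4    5    6    7    8    9
a[i]   16    1   18   29    8    6   28    6   16   24
L[i]    1    1    2    3    2    2    3    2    3    4

4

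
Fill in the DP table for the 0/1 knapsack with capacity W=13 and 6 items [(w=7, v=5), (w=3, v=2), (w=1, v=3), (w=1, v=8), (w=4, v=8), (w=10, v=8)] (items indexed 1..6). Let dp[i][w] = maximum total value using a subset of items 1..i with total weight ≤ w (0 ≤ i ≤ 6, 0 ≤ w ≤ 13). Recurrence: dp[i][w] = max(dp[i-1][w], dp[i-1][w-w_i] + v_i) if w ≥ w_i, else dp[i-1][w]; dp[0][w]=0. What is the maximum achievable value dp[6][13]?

i\w   0   1   2   3   4   5   6   7   8   9  10  11  12  13
  0   0   0   0   0   0   0   0   0   0   0   0   0   0   0
  1   0   0   0   0   0   0   0   5   5   5   5   5   5   5
  2   0   0   0   2   2   2   2   5   5   5   7   7   7   7
  3   0   3   3   3   5   5   5   5   8   8   8  10  10  10
  4   0   8  11  11  11  13  13  13  13  16  16  16  18  18
  5   0   8  11  11  11  16  19  19  19  21  21  21  21  24
  6   0   8  11  11  11  16  19  19  19  21  21  21  21  24

24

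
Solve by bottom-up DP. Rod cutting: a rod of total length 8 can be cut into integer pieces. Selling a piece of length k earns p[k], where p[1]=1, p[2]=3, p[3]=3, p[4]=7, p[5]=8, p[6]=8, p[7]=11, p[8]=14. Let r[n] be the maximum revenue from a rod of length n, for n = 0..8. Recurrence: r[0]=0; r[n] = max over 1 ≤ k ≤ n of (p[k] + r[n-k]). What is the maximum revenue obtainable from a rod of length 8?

14

   n    0    1    2    3    4    5    6    7    8
r[n]    0    1    3    4    7    8   10   11   14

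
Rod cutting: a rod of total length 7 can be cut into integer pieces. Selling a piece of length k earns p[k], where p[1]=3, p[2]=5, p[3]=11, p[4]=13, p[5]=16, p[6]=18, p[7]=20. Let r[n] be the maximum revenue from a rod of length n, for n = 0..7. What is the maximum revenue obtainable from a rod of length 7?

   n    0    1    2    3    4    5    6    7
r[n]    0    3    6   11   14   17   22   25

25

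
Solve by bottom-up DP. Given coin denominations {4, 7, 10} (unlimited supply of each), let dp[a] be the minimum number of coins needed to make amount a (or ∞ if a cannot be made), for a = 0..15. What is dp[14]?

 a  0  1  2  3  4  5  6  7  8  9 10 11 12 13 14 15
dp  0  -  -  -  1  -  -  1  2  -  1  2  3  -  2  3
(- denotes ∞ / unreachable)

2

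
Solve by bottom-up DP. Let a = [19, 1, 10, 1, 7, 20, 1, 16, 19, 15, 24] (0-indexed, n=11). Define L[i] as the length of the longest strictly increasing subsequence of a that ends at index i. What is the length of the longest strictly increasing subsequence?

5

   i    0    1    2    3    4    5    6    7    8    9   10
a[i]   19    1   10    1    7   20    1   16   19   15   24
L[i]    1    1    2    1    2    3    1    3    4    3    5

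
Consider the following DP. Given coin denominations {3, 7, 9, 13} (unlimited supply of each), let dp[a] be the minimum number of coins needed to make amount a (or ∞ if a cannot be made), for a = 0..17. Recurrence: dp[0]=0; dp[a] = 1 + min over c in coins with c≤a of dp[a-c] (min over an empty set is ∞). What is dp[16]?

2

 a  0  1  2  3  4  5  6  7  8  9 10 11 12 13 14 15 16 17
dp  0  -  -  1  -  -  2  1  -  1  2  -  2  1  2  3  2  3
(- denotes ∞ / unreachable)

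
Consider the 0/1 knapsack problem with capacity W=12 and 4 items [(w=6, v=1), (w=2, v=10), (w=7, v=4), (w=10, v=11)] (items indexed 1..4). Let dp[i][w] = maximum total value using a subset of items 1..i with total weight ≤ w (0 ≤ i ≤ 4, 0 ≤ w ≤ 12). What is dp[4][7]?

i\w   0   1   2   3   4   5   6   7   8   9  10  11  12
  0   0   0   0   0   0   0   0   0   0   0   0   0   0
  1   0   0   0   0   0   0   1   1   1   1   1   1   1
  2   0   0  10  10  10  10  10  10  11  11  11  11  11
  3   0   0  10  10  10  10  10  10  11  14  14  14  14
  4   0   0  10  10  10  10  10  10  11  14  14  14  21

10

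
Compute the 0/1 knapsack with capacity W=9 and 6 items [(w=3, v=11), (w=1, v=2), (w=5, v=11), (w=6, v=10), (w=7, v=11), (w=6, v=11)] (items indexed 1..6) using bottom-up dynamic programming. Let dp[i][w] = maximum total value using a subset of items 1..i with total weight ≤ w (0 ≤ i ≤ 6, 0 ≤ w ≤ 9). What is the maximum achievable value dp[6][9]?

i\w   0   1   2   3   4   5   6   7   8   9
  0   0   0   0   0   0   0   0   0   0   0
  1   0   0   0  11  11  11  11  11  11  11
  2   0   2   2  11  13  13  13  13  13  13
  3   0   2   2  11  13  13  13  13  22  24
  4   0   2   2  11  13  13  13  13  22  24
  5   0   2   2  11  13  13  13  13  22  24
  6   0   2   2  11  13  13  13  13  22  24

24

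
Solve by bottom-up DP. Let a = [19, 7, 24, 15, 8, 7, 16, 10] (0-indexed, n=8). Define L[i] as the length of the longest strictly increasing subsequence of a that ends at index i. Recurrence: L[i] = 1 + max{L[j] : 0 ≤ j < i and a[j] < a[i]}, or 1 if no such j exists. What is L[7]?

   i    0    1    2    3    4    5    6    7
a[i]   19    7   24   15    8    7   16   10
L[i]    1    1    2    2    2    1    3    3

3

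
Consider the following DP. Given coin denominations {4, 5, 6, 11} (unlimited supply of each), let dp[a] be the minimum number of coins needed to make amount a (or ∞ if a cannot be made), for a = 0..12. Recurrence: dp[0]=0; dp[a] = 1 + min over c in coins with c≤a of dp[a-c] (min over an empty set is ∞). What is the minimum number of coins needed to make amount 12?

 a  0  1  2  3  4  5  6  7  8  9 10 11 12
dp  0  -  -  -  1  1  1  -  2  2  2  1  2
(- denotes ∞ / unreachable)

2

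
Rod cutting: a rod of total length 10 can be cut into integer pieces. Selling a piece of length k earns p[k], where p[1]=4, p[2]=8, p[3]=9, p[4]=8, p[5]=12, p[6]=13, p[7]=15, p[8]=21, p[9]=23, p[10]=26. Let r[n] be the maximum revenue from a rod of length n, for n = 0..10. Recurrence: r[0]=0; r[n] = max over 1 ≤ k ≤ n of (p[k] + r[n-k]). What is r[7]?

28

   n    0    1    2    3    4    5    6    7    8    9   10
r[n]    0    4    8   12   16   20   24   28   32   36   40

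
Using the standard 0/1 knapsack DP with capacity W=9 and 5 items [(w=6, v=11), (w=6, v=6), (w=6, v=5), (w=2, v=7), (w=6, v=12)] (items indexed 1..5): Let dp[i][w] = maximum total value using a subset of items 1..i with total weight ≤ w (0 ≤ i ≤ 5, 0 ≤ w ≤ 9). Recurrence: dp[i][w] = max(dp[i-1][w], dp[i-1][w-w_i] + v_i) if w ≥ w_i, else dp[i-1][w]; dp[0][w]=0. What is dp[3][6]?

11

i\w   0   1   2   3   4   5   6   7   8   9
  0   0   0   0   0   0   0   0   0   0   0
  1   0   0   0   0   0   0  11  11  11  11
  2   0   0   0   0   0   0  11  11  11  11
  3   0   0   0   0   0   0  11  11  11  11
  4   0   0   7   7   7   7  11  11  18  18
  5   0   0   7   7   7   7  12  12  19  19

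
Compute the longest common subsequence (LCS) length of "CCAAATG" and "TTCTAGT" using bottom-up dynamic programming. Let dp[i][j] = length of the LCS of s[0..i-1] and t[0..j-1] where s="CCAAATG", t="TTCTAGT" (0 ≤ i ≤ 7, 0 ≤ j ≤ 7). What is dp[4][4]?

1

   ''  T  T  C  T  A  G  T
''  0  0  0  0  0  0  0  0
 C  0  0  0  1  1  1  1  1
 C  0  0  0  1  1  1  1  1
 A  0  0  0  1  1  2  2  2
 A  0  0  0  1  1  2  2  2
 A  0  0  0  1  1  2  2  2
 T  0  1  1  1  2  2  2  3
 G  0  1  1  1  2  2  3  3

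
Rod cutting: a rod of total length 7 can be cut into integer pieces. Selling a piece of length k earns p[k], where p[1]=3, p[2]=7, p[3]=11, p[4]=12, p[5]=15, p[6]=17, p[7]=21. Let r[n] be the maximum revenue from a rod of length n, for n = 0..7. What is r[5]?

   n    0    1    2    3    4    5    6    7
r[n]    0    3    7   11   14   18   22   25

18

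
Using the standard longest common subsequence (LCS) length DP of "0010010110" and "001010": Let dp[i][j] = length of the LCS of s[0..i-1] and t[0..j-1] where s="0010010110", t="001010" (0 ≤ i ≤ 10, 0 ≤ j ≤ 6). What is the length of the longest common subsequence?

6

   ''  0  0  1  0  1  0
''  0  0  0  0  0  0  0
 0  0  1  1  1  1  1  1
 0  0  1  2  2  2  2  2
 1  0  1  2  3  3  3  3
 0  0  1  2  3  4  4  4
 0  0  1  2  3  4  4  5
 1  0  1  2  3  4  5  5
 0  0  1  2  3  4  5  6
 1  0  1  2  3  4  5  6
 1  0  1  2  3  4  5  6
 0  0  1  2  3  4  5  6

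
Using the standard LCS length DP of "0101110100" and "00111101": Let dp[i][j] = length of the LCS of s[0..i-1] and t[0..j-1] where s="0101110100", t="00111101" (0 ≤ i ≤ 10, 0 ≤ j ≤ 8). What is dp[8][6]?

6

   ''  0  0  1  1  1  1  0  1
''  0  0  0  0  0  0  0  0  0
 0  0  1  1  1  1  1  1  1  1
 1  0  1  1  2  2  2  2  2  2
 0  0  1  2  2  2  2  2  3  3
 1  0  1  2  3  3  3  3  3  4
 1  0  1  2  3  4  4  4  4  4
 1  0  1  2  3  4  5  5  5  5
 0  0  1  2  3  4  5  5  6  6
 1  0  1  2  3  4  5  6  6  7
 0  0  1  2  3  4  5  6  7  7
 0  0  1  2  3  4  5  6  7  7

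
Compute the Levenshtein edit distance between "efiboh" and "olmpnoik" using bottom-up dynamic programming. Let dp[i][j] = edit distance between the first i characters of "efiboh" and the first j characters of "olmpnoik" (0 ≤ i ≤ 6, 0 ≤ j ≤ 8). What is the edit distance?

   ''  o  l  m  p  n  o  i  k
''  0  1  2  3  4  5  6  7  8
 e  1  1  2  3  4  5  6  7  8
 f  2  2  2  3  4  5  6  7  8
 i  3  3  3  3  4  5  6  6  7
 b  4  4  4  4  4  5  6  7  7
 o  5  4  5  5  5  5  5  6  7
 h  6  5  5  6  6  6  6  6  7

7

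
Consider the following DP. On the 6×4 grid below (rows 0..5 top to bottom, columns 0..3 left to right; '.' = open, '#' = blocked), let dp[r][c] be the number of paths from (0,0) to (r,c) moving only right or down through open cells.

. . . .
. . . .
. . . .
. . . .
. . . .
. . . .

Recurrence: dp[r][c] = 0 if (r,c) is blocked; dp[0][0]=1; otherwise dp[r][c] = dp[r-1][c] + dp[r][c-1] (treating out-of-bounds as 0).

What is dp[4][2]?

15

r\c   0   1   2   3
  0   1   1   1   1
  1   1   2   3   4
  2   1   3   6  10
  3   1   4  10  20
  4   1   5  15  35
  5   1   6  21  56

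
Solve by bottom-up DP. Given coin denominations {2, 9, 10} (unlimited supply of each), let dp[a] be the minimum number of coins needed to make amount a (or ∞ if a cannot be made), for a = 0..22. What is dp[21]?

3

 a  0  1  2  3  4  5  6  7  8  9 10 11 12 13 14 15 16 17 18 19 20 21 22
dp  0  -  1  -  2  -  3  -  4  1  1  2  2  3  3  4  4  5  2  2  2  3  3
(- denotes ∞ / unreachable)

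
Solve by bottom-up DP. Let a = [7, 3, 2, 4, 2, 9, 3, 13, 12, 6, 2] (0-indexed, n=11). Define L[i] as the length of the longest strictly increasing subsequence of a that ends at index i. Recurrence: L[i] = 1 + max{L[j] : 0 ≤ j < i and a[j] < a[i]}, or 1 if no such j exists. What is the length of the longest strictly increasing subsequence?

4

   i    0    1    2    3    4    5    6    7    8    9   10
a[i]    7    3    2    4    2    9    3   13   12    6    2
L[i]    1    1    1    2    1    3    2    4    4    3    1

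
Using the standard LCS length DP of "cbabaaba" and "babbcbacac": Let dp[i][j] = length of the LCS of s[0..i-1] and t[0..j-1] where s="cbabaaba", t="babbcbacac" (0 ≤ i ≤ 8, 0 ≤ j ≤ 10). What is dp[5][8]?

   ''  b  a  b  b  c  b  a  c  a  c
''  0  0  0  0  0  0  0  0  0  0  0
 c  0  0  0  0  0  1  1  1  1  1  1
 b  0  1  1  1  1  1  2  2  2  2  2
 a  0  1  2  2  2  2  2  3  3  3  3
 b  0  1  2  3  3  3  3  3  3  3  3
 a  0  1  2  3  3  3  3  4  4  4  4
 a  0  1  2  3  3  3  3  4  4  5  5
 b  0  1  2  3  4  4  4  4  4  5  5
 a  0  1  2  3  4  4  4  5  5  5  5

4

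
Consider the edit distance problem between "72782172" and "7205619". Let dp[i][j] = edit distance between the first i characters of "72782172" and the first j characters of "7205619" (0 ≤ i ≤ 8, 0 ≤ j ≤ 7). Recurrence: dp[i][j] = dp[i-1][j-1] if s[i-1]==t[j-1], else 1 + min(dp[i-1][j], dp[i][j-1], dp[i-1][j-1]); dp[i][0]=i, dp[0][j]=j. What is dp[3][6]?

4

   ''  7  2  0  5  6  1  9
''  0  1  2  3  4  5  6  7
 7  1  0  1  2  3  4  5  6
 2  2  1  0  1  2  3  4  5
 7  3  2  1  1  2  3  4  5
 8  4  3  2  2  2  3  4  5
 2  5  4  3  3  3  3  4  5
 1  6  5  4  4  4  4  3  4
 7  7  6  5  5  5  5  4  4
 2  8  7  6  6  6  6  5  5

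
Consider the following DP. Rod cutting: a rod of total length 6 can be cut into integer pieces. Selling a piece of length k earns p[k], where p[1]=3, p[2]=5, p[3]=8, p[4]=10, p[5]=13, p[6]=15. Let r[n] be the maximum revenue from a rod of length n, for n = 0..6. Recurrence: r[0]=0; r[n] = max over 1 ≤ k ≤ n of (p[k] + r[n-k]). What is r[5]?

15

   n    0    1    2    3    4    5    6
r[n]    0    3    6    9   12   15   18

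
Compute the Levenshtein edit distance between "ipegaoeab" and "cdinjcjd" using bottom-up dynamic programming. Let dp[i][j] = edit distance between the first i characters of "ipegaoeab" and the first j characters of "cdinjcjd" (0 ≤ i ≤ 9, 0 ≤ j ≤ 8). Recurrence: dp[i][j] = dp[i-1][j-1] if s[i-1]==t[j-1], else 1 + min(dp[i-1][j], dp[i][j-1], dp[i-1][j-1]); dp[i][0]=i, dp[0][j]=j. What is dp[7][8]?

8

   ''  c  d  i  n  j  c  j  d
''  0  1  2  3  4  5  6  7  8
 i  1  1  2  2  3  4  5  6  7
 p  2  2  2  3  3  4  5  6  7
 e  3  3  3  3  4  4  5  6  7
 g  4  4  4  4  4  5  5  6  7
 a  5  5  5  5  5  5  6  6  7
 o  6  6  6  6  6  6  6  7  7
 e  7  7  7  7  7  7  7  7  8
 a  8  8  8  8  8  8  8  8  8
 b  9  9  9  9  9  9  9  9  9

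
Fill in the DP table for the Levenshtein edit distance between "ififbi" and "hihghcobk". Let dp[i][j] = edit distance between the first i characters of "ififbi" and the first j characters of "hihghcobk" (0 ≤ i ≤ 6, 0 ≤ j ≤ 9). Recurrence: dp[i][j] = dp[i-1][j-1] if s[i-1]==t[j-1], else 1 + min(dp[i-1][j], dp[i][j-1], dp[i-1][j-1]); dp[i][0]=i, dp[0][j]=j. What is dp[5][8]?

6

   ''  h  i  h  g  h  c  o  b  k
''  0  1  2  3  4  5  6  7  8  9
 i  1  1  1  2  3  4  5  6  7  8
 f  2  2  2  2  3  4  5  6  7  8
 i  3  3  2  3  3  4  5  6  7  8
 f  4  4  3  3  4  4  5  6  7  8
 b  5  5  4  4  4  5  5  6  6  7
 i  6  6  5  5  5  5  6  6  7  7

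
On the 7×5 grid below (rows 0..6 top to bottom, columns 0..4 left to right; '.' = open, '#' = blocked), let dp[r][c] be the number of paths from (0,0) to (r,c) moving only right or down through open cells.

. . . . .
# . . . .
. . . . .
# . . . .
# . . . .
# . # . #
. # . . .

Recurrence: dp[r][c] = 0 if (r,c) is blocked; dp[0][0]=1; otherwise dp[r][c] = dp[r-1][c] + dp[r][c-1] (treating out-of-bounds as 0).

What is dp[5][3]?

15

r\c   0   1   2   3   4
  0   1   1   1   1   1
  1   0   1   2   3   4
  2   0   1   3   6  10
  3   0   1   4  10  20
  4   0   1   5  15  35
  5   0   1   0  15   0
  6   0   0   0  15  15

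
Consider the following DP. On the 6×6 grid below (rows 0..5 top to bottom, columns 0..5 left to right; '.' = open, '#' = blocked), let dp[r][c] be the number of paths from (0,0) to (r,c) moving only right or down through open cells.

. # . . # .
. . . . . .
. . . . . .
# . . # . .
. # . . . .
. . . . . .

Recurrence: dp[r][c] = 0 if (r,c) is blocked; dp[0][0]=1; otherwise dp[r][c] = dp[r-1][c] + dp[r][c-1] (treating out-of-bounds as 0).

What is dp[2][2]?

r\c   0   1   2   3   4   5
  0   1   0   0   0   0   0
  1   1   1   1   1   1   1
  2   1   2   3   4   5   6
  3   0   2   5   0   5  11
  4   0   0   5   5  10  21
  5   0   0   5  10  20  41

3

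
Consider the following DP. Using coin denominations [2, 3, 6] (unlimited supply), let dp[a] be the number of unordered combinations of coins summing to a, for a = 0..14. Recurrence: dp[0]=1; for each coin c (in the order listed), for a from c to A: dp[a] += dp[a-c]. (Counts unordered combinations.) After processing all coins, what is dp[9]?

3

after  coin     0     1     2     3     4     5     6     7     8     9    10    11    12    13    14
          2     1     0     1     0     1     0     1     0     1     0     1     0     1     0     1
          3     1     0     1     1     1     1     2     1     2     2     2     2     3     2     3
          6     1     0     1     1     1     1     3     1     3     3     3     3     6     3     6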